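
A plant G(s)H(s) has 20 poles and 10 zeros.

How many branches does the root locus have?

Root locus has n branches where n = number of poles = 20.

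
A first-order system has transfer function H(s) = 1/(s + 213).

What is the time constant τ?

For H(s) = 1/(s + 1/τ), the pole is at -1/τ = -213, so τ = 1/213 = 0.0047 s.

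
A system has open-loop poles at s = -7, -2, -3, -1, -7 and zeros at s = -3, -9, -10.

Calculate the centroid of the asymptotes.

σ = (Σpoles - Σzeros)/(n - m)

σ = (Σpoles - Σzeros)/(n - m) = (-20 - (-22))/(5 - 3) = 2/2 = 1.0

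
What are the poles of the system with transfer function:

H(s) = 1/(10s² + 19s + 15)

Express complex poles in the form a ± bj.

Discriminant = 19² - 4×10×15 = 361 - 600 = -239 < 0, so the poles are a complex conjugate pair s = (-19 ± j√239)/(2×10). Real part = -19/(2×10) = -19/20 = -0.95; imaginary part = ±√239/(2×10) ≈ 0.7730. Poles: s = -0.95 ± 0.7730j.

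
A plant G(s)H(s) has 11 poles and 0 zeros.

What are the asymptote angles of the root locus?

n - m = 11 - 0 = 11. Angles: θk = (2k + 1)·180°/11 = 16.36°, 49.09°, 81.82°, 114.55°, 147.27°, 180°, 212.73°, 245.45°, 278.18°, 310.91°, 343.64°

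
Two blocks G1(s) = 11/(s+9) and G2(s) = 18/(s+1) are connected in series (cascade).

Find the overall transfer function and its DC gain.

Series: multiply transfer functions. G_eq = 11/(s+9) × 18/(s+1) = 198/((s+9)(s+1)). DC gain = 198/(9×1) = 22.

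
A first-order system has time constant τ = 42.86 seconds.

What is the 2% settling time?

For first-order system, 2% settling time ≈ 4τ = 4 × 42.86 = 171.44 s.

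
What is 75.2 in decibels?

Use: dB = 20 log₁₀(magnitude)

dB = 20 log₁₀(75.2) = 37.5 dB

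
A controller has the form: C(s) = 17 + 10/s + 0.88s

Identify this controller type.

This is a Proportional-Integral-Derivative (PID) controller.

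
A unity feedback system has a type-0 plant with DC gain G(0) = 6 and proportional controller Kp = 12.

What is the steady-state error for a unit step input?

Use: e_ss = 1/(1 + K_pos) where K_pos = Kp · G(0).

K_pos = Kp · G(0) = 12 × 6 = 72. e_ss = 1/(1 + 72) = 0.0137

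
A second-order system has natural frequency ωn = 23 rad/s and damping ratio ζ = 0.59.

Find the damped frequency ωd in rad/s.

ωd = ωn√(1 - ζ²) = 23√(1 - 0.59²) = 18.57 rad/s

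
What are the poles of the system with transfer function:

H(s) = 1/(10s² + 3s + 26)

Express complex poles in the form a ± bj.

Discriminant = 3² - 4×10×26 = 9 - 1040 = -1031 < 0, so the poles are a complex conjugate pair s = (-3 ± j√1031)/(2×10). Real part = -3/(2×10) = -3/20 = -0.15; imaginary part = ±√1031/(2×10) ≈ 1.6055. Poles: s = -0.15 ± 1.6055j.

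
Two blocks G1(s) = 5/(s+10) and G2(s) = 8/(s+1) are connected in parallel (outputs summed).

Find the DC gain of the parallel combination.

Parallel: G_eq = G1 + G2. DC gain = G1(0) + G2(0) = 5/10 + 8/1 = 0.5 + 8 = 8.5.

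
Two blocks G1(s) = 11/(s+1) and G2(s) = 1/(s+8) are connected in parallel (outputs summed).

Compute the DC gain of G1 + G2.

Parallel: G_eq = G1 + G2. DC gain = G1(0) + G2(0) = 11/1 + 1/8 = 11 + 0.125 = 11.125.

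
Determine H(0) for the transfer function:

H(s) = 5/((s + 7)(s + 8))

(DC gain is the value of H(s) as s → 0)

DC gain = H(0) = 5/(7 × 8) = 5/56 = 0.0893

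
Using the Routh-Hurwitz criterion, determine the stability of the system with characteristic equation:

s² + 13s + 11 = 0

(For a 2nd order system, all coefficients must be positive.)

Coefficients: 1, 13, 11. All positive, so system is stable.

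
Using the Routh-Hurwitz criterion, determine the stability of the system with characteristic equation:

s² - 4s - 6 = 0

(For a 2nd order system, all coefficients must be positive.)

Coefficients: 1, -4, -6. b=-4, c=-6 not positive, so system is unstable.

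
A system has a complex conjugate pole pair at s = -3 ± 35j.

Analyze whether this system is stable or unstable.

Real part of poles is -3 (< 0, left half-plane). Stable.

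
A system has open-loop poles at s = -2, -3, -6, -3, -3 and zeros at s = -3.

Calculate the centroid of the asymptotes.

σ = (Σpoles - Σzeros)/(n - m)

σ = (Σpoles - Σzeros)/(n - m) = (-17 - (-3))/(5 - 1) = -14/4 = -3.5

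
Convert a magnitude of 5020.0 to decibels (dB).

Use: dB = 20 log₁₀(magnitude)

dB = 20 log₁₀(5020.0) = 74.0 dB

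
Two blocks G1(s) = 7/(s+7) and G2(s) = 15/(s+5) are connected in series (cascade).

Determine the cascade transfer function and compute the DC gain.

Series: multiply transfer functions. G_eq = 7/(s+7) × 15/(s+5) = 105/((s+7)(s+5)). DC gain = 105/(7×5) = 3.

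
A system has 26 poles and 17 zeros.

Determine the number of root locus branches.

Root locus has n branches where n = number of poles = 26.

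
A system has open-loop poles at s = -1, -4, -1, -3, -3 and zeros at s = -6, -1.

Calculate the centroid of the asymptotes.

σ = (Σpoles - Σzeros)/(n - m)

σ = (Σpoles - Σzeros)/(n - m) = (-12 - (-7))/(5 - 2) = -5/3 = -1.67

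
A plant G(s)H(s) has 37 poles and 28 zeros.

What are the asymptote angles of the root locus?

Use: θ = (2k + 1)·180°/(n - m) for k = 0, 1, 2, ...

n - m = 37 - 28 = 9. Angles: θk = (2k + 1)·180°/9 = 20°, 60°, 100°, 140°, 180°, 220°, 260°, 300°, 340°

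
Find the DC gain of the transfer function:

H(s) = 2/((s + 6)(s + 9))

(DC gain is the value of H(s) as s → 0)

DC gain = H(0) = 2/(6 × 9) = 2/54 = 0.0370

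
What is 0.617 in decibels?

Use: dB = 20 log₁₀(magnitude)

dB = 20 log₁₀(0.617) = -4.2 dB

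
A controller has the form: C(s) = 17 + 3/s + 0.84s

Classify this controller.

This is a Proportional-Integral-Derivative (PID) controller.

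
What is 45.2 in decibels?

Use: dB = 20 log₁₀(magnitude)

dB = 20 log₁₀(45.2) = 33.1 dB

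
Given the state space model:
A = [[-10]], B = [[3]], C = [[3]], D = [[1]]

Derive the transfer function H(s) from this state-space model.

(sI - A)⁻¹ = 1/(s + 10). H(s) = 3×3/(s + 10) + 1 = (s + 19)/(s + 10).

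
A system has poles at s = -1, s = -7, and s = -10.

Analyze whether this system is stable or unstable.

All poles are in the left half-plane. System is stable.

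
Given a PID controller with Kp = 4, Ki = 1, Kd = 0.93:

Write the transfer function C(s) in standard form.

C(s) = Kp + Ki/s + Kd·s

Substituting values: C(s) = 4 + 1/s + 0.93s = (0.93s² + 4s + 1)/s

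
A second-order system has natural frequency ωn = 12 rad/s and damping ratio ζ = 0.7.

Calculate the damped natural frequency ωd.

ωd = ωn√(1 - ζ²) = 12√(1 - 0.7²) = 8.57 rad/s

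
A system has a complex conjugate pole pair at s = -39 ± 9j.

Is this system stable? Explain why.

Real part of poles is -39 (< 0, left half-plane). Stable.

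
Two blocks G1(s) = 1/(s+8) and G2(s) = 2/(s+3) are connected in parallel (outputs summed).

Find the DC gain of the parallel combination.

Parallel: G_eq = G1 + G2. DC gain = G1(0) + G2(0) = 1/8 + 2/3 = 0.125 + 0.6667 = 0.7917.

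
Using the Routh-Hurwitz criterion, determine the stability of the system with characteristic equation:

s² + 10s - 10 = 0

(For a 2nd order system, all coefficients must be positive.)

Coefficients: 1, 10, -10. c=-10 not positive, so system is unstable.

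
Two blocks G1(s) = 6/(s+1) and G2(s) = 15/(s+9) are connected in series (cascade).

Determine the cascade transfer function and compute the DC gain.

Series: multiply transfer functions. G_eq = 6/(s+1) × 15/(s+9) = 90/((s+1)(s+9)). DC gain = 90/(1×9) = 10.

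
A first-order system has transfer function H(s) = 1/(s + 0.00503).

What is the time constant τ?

For H(s) = 1/(s + 1/τ), the pole is at -1/τ = -0.00503, so τ = 1/0.00503 = 198.8 s.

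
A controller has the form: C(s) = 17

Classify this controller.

This is a Proportional (P) controller.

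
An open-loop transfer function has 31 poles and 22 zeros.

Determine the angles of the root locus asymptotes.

n - m = 31 - 22 = 9. Angles: θk = (2k + 1)·180°/9 = 20°, 60°, 100°, 140°, 180°, 220°, 260°, 300°, 340°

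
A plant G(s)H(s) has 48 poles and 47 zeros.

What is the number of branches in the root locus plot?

Root locus has n branches where n = number of poles = 48.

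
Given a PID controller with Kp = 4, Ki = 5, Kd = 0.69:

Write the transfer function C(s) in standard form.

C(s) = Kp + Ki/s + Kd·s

Substituting values: C(s) = 4 + 5/s + 0.69s = (0.69s² + 4s + 5)/s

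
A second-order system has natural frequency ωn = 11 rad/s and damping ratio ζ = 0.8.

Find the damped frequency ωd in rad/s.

ωd = ωn√(1 - ζ²) = 11√(1 - 0.8²) = 6.6 rad/s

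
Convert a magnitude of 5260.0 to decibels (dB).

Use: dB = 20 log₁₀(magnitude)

dB = 20 log₁₀(5260.0) = 74.4 dB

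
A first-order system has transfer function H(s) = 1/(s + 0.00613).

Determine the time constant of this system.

For H(s) = 1/(s + 1/τ), the pole is at -1/τ = -0.00613, so τ = 1/0.00613 = 163.1 s.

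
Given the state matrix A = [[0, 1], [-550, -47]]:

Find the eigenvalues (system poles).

det(A - λI) = λ² - (-47)λ + 550 = (λ - (-25))(λ - (-22)). Eigenvalues: -25, -22.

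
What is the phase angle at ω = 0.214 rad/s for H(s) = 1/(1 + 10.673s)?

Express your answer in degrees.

Phase = -arctan(ωτ) = -arctan(0.214 × 10.673) = -66.4°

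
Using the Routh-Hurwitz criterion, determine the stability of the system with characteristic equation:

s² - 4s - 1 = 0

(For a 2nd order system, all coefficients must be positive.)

Coefficients: 1, -4, -1. b=-4, c=-1 not positive, so system is unstable.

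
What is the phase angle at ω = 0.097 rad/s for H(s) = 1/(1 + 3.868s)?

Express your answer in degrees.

Phase = -arctan(ωτ) = -arctan(0.097 × 3.868) = -20.6°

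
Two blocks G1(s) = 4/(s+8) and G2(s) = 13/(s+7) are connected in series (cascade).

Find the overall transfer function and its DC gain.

Series: multiply transfer functions. G_eq = 4/(s+8) × 13/(s+7) = 52/((s+8)(s+7)). DC gain = 52/(8×7) = 0.9286.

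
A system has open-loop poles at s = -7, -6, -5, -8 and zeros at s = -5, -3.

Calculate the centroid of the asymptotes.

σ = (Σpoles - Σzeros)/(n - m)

σ = (Σpoles - Σzeros)/(n - m) = (-26 - (-8))/(4 - 2) = -18/2 = -9.0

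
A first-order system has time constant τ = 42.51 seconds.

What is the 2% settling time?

For first-order system, 2% settling time ≈ 4τ = 4 × 42.51 = 170.04 s.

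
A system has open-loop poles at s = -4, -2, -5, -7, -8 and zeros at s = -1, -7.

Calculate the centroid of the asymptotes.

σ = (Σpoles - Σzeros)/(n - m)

σ = (Σpoles - Σzeros)/(n - m) = (-26 - (-8))/(5 - 2) = -18/3 = -6.0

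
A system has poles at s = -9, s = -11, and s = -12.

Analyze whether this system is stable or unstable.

All poles are in the left half-plane. System is stable.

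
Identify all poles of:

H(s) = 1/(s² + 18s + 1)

Discriminant = 18² - 4×1×1 = 324 - 4 = 320 > 0, so two distinct real poles. Using quadratic formula: s = (-18 ± √320)/(2×1) = (-18 ± √320)/2, with √320 ≈ 17.8885. s₁ ≈ -0.0557, s₂ ≈ -17.9443. Poles: s₁ = -0.0557, s₂ = -17.9443.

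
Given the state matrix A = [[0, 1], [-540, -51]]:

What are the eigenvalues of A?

det(A - λI) = λ² - (-51)λ + 540 = (λ - (-15))(λ - (-36)). Eigenvalues: -15, -36.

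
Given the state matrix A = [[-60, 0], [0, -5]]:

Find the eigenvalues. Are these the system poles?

For diagonal matrix, eigenvalues are diagonal entries: λ₁ = -60, λ₂ = -5. Eigenvalues of A = system poles.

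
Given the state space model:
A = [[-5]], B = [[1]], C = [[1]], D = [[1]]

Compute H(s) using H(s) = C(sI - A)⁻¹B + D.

(sI - A)⁻¹ = 1/(s + 5). H(s) = 1×1/(s + 5) + 1 = (s + 6)/(s + 5).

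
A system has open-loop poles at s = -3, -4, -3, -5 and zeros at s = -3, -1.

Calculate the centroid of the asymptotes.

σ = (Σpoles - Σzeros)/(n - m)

σ = (Σpoles - Σzeros)/(n - m) = (-15 - (-4))/(4 - 2) = -11/2 = -5.5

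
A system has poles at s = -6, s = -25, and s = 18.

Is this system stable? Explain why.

Pole(s) at s = 18 are not in the left half-plane. System is unstable.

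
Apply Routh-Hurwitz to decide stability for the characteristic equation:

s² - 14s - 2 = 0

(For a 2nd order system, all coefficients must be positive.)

Coefficients: 1, -14, -2. b=-14, c=-2 not positive, so system is unstable.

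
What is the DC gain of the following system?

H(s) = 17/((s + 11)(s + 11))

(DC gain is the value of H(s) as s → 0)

DC gain = H(0) = 17/(11 × 11) = 17/121 = 0.1405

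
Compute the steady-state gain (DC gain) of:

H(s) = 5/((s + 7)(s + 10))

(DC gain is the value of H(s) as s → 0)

DC gain = H(0) = 5/(7 × 10) = 5/70 = 0.0714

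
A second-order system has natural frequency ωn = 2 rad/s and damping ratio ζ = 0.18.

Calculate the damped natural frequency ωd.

ωd = ωn√(1 - ζ²) = 2√(1 - 0.18²) = 1.97 rad/s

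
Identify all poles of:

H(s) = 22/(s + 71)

Pole is where denominator = 0: s + 71 = 0, so s = -71.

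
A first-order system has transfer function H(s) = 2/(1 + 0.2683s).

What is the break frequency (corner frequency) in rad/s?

Corner frequency = 1/τ = 1/0.2683 = 3.727 rad/s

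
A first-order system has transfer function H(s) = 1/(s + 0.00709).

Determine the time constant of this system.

For H(s) = 1/(s + 1/τ), the pole is at -1/τ = -0.00709, so τ = 1/0.00709 = 141 s.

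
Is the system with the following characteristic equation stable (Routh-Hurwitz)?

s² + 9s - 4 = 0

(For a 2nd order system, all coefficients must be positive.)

Coefficients: 1, 9, -4. c=-4 not positive, so system is unstable.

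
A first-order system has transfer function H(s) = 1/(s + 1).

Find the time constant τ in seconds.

For H(s) = 1/(s + 1/τ), the pole is at -1/τ = -1, so τ = 1/1 = 1 s.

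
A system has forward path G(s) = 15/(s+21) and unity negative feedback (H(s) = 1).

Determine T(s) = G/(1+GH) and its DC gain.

T(s) = G/(1+GH) = [15/(s+21)] / [1 + 15/(s+21)] = 15/(s+21+15) = 15/(s+36). DC gain = 15/36 = 0.4167.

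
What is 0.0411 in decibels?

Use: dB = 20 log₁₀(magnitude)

dB = 20 log₁₀(0.0411) = -27.7 dB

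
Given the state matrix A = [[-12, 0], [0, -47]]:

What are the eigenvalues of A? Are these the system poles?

For diagonal matrix, eigenvalues are diagonal entries: λ₁ = -12, λ₂ = -47. Eigenvalues of A = system poles.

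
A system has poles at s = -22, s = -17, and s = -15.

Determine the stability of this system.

All poles are in the left half-plane. System is stable.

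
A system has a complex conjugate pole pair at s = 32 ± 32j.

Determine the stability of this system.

Real part of poles is 32 (> 0, right half-plane). Unstable.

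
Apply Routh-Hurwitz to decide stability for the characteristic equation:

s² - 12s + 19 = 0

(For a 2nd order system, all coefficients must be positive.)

Coefficients: 1, -12, 19. b=-12 not positive, so system is unstable.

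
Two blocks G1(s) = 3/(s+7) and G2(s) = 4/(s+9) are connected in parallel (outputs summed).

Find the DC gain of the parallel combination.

Parallel: G_eq = G1 + G2. DC gain = G1(0) + G2(0) = 3/7 + 4/9 = 0.4286 + 0.4444 = 0.8730.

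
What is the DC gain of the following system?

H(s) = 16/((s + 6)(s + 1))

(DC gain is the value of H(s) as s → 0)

DC gain = H(0) = 16/(6 × 1) = 16/6 = 2.6667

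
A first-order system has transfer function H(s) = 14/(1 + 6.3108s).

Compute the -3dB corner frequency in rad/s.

Corner frequency = 1/τ = 1/6.3108 = 0.158 rad/s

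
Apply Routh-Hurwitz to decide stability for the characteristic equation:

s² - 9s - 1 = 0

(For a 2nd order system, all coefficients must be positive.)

Coefficients: 1, -9, -1. b=-9, c=-1 not positive, so system is unstable.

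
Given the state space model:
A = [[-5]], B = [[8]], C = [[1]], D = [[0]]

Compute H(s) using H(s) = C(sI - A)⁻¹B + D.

(sI - A)⁻¹ = 1/(s + 5). H(s) = 1 × 8/(s + 5) + 0 = 8/(s + 5).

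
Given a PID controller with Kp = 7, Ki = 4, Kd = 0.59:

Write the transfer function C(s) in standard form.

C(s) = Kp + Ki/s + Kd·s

Substituting values: C(s) = 7 + 4/s + 0.59s = (0.59s² + 7s + 4)/s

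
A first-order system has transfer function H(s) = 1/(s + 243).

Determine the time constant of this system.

For H(s) = 1/(s + 1/τ), the pole is at -1/τ = -243, so τ = 1/243 = 0.0041 s.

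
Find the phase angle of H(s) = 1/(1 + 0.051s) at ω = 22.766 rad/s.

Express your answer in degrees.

Phase = -arctan(ωτ) = -arctan(22.766 × 0.051) = -49.3°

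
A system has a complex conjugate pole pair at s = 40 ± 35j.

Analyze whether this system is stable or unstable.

Real part of poles is 40 (> 0, right half-plane). Unstable.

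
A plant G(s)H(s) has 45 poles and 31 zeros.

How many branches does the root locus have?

Root locus has n branches where n = number of poles = 45.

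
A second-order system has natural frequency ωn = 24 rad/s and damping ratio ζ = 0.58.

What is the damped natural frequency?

ωd = ωn√(1 - ζ²) = 24√(1 - 0.58²) = 19.55 rad/s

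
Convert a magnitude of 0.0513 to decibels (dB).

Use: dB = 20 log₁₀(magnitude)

dB = 20 log₁₀(0.0513) = -25.8 dB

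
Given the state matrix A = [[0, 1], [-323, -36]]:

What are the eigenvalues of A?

det(A - λI) = λ² - (-36)λ + 323 = (λ - (-19))(λ - (-17)). Eigenvalues: -19, -17.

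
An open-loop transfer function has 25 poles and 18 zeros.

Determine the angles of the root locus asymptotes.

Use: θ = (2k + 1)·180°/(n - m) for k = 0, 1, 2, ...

n - m = 25 - 18 = 7. Angles: θk = (2k + 1)·180°/7 = 25.71°, 77.14°, 128.57°, 180°, 231.43°, 282.86°, 334.29°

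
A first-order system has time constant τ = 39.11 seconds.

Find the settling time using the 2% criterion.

For first-order system, 2% settling time ≈ 4τ = 4 × 39.11 = 156.44 s.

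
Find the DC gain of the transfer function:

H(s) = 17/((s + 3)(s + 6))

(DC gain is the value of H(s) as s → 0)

DC gain = H(0) = 17/(3 × 6) = 17/18 = 0.9444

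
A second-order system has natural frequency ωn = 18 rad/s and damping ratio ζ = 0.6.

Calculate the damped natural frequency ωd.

ωd = ωn√(1 - ζ²) = 18√(1 - 0.6²) = 14.4 rad/s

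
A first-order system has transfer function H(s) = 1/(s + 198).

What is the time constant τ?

For H(s) = 1/(s + 1/τ), the pole is at -1/τ = -198, so τ = 1/198 = 0.0051 s.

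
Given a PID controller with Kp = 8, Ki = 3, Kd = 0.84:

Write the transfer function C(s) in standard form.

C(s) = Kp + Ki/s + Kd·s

Substituting values: C(s) = 8 + 3/s + 0.84s = (0.84s² + 8s + 3)/s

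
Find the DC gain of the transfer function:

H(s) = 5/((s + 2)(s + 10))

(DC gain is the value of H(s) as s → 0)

DC gain = H(0) = 5/(2 × 10) = 5/20 = 0.25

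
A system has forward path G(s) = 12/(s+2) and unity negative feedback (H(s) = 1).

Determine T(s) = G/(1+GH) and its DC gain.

T(s) = G/(1+GH) = [12/(s+2)] / [1 + 12/(s+2)] = 12/(s+2+12) = 12/(s+14). DC gain = 12/14 = 0.8571.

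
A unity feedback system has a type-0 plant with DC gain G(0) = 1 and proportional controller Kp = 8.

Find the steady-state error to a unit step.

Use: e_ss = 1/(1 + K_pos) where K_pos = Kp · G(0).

K_pos = Kp · G(0) = 8 × 1 = 8. e_ss = 1/(1 + 8) = 0.1111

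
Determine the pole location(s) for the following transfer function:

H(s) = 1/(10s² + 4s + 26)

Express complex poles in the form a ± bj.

Discriminant = 4² - 4×10×26 = 16 - 1040 = -1024 < 0, so the poles are a complex conjugate pair s = (-4 ± j√1024)/(2×10). Real part = -4/(2×10) = -4/20 = -0.2; imaginary part = ±√1024/(2×10) = 32/20 = 1.6. Poles: s = -0.2 ± 1.6j.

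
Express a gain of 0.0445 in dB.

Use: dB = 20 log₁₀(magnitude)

dB = 20 log₁₀(0.0445) = -27.0 dB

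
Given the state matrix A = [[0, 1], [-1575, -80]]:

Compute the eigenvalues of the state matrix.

det(A - λI) = λ² - (-80)λ + 1575 = (λ - (-45))(λ - (-35)). Eigenvalues: -45, -35.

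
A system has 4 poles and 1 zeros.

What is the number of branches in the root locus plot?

Root locus has n branches where n = number of poles = 4.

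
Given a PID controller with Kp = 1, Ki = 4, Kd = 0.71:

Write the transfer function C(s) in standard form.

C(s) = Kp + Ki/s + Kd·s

Substituting values: C(s) = 1 + 4/s + 0.71s = (0.71s² + s + 4)/s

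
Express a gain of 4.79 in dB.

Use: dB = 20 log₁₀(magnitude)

dB = 20 log₁₀(4.79) = 13.6 dB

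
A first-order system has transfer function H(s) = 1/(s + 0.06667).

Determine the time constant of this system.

For H(s) = 1/(s + 1/τ), the pole is at -1/τ = -0.06667, so τ = 1/0.06667 = 15 s.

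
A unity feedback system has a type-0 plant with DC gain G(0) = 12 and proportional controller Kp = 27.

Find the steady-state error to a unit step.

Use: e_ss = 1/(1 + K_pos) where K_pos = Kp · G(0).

K_pos = Kp · G(0) = 27 × 12 = 324. e_ss = 1/(1 + 324) = 0.0031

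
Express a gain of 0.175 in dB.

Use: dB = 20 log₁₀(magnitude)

dB = 20 log₁₀(0.175) = -15.1 dB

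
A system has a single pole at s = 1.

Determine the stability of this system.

Pole at s = 1 is in the right half-plane. Unstable.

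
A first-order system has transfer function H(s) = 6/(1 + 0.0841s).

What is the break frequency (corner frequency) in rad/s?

Corner frequency = 1/τ = 1/0.0841 = 11.891 rad/s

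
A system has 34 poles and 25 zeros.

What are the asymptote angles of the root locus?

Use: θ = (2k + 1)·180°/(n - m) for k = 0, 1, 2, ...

n - m = 34 - 25 = 9. Angles: θk = (2k + 1)·180°/9 = 20°, 60°, 100°, 140°, 180°, 220°, 260°, 300°, 340°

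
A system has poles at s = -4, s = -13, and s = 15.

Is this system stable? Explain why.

Pole(s) at s = 15 are not in the left half-plane. System is unstable.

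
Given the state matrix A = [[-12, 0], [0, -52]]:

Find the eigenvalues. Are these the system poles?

For diagonal matrix, eigenvalues are diagonal entries: λ₁ = -12, λ₂ = -52. Eigenvalues of A = system poles.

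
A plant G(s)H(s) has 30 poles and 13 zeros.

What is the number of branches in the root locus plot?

Root locus has n branches where n = number of poles = 30.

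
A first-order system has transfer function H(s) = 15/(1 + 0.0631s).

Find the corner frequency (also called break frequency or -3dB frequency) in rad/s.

Corner frequency = 1/τ = 1/0.0631 = 15.848 rad/s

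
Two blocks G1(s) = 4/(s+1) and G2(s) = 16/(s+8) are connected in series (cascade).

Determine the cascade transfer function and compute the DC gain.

Series: multiply transfer functions. G_eq = 4/(s+1) × 16/(s+8) = 64/((s+1)(s+8)). DC gain = 64/(1×8) = 8.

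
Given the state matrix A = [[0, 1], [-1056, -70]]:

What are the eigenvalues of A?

det(A - λI) = λ² - (-70)λ + 1056 = (λ - (-22))(λ - (-48)). Eigenvalues: -22, -48.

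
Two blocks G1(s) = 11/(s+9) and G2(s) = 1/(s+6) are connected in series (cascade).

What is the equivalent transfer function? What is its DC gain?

Series: multiply transfer functions. G_eq = 11/(s+9) × 1/(s+6) = 11/((s+9)(s+6)). DC gain = 11/(9×6) = 0.2037.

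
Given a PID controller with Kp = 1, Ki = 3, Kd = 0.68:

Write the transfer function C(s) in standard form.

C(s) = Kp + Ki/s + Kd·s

Substituting values: C(s) = 1 + 3/s + 0.68s = (0.68s² + s + 3)/s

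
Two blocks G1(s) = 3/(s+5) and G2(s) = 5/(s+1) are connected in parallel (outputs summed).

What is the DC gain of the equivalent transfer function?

Parallel: G_eq = G1 + G2. DC gain = G1(0) + G2(0) = 3/5 + 5/1 = 0.6 + 5 = 5.6.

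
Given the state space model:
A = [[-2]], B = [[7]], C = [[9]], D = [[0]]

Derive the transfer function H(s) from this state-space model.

(sI - A)⁻¹ = 1/(s + 2). H(s) = 9 × 7/(s + 2) + 0 = 63/(s + 2).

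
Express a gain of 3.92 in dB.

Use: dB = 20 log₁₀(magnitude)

dB = 20 log₁₀(3.92) = 11.9 dB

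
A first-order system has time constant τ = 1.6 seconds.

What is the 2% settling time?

For first-order system, 2% settling time ≈ 4τ = 4 × 1.6 = 6.4 s.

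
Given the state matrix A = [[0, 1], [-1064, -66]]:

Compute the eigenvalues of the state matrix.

det(A - λI) = λ² - (-66)λ + 1064 = (λ - (-38))(λ - (-28)). Eigenvalues: -38, -28.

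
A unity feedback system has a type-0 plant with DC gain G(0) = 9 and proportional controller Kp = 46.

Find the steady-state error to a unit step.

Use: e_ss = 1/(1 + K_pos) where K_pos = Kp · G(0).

K_pos = Kp · G(0) = 46 × 9 = 414. e_ss = 1/(1 + 414) = 0.0024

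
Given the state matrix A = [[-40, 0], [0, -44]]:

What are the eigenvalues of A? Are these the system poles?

For diagonal matrix, eigenvalues are diagonal entries: λ₁ = -40, λ₂ = -44. Eigenvalues of A = system poles.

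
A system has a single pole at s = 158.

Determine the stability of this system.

Pole at s = 158 is in the right half-plane. Unstable.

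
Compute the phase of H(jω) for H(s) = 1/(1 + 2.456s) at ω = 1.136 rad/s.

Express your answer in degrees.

Phase = -arctan(ωτ) = -arctan(1.136 × 2.456) = -70.3°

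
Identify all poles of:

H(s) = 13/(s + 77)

Pole is where denominator = 0: s + 77 = 0, so s = -77.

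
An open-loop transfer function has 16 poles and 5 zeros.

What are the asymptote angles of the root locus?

n - m = 16 - 5 = 11. Angles: θk = (2k + 1)·180°/11 = 16.36°, 49.09°, 81.82°, 114.55°, 147.27°, 180°, 212.73°, 245.45°, 278.18°, 310.91°, 343.64°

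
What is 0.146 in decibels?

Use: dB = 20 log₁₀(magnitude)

dB = 20 log₁₀(0.146) = -16.7 dB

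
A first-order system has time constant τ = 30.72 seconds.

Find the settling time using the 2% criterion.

For first-order system, 2% settling time ≈ 4τ = 4 × 30.72 = 122.88 s.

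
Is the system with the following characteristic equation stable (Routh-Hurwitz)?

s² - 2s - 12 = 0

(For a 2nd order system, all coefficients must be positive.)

Coefficients: 1, -2, -12. b=-2, c=-12 not positive, so system is unstable.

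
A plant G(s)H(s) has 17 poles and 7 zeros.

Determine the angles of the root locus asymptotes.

n - m = 17 - 7 = 10. Angles: θk = (2k + 1)·180°/10 = 18°, 54°, 90°, 126°, 162°, 198°, 234°, 270°, 306°, 342°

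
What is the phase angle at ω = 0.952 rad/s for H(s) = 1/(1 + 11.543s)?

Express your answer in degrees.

Phase = -arctan(ωτ) = -arctan(0.952 × 11.543) = -84.8°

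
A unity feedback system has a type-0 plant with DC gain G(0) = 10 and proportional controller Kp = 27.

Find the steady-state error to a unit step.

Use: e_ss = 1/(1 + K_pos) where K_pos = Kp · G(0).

K_pos = Kp · G(0) = 27 × 10 = 270. e_ss = 1/(1 + 270) = 0.0037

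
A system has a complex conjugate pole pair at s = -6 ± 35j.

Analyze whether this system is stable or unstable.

Real part of poles is -6 (< 0, left half-plane). Stable.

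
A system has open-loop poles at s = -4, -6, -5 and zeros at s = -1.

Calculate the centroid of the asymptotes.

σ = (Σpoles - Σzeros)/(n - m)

σ = (Σpoles - Σzeros)/(n - m) = (-15 - (-1))/(3 - 1) = -14/2 = -7.0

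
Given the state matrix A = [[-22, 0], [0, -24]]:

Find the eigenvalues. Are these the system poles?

For diagonal matrix, eigenvalues are diagonal entries: λ₁ = -22, λ₂ = -24. Eigenvalues of A = system poles.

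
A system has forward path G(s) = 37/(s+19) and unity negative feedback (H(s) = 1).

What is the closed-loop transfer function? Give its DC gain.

T(s) = G/(1+GH) = [37/(s+19)] / [1 + 37/(s+19)] = 37/(s+19+37) = 37/(s+56). DC gain = 37/56 = 0.6607.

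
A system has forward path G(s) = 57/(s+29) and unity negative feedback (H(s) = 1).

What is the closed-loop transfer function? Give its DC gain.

T(s) = G/(1+GH) = [57/(s+29)] / [1 + 57/(s+29)] = 57/(s+29+57) = 57/(s+86). DC gain = 57/86 = 0.6628.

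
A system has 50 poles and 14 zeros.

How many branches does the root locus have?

Root locus has n branches where n = number of poles = 50.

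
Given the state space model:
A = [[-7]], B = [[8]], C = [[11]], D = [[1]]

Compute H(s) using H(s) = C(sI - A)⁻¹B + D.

(sI - A)⁻¹ = 1/(s + 7). H(s) = 11×8/(s + 7) + 1 = (s + 95)/(s + 7).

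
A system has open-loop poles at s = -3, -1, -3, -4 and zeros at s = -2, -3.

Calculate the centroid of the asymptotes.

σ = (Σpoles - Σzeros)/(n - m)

σ = (Σpoles - Σzeros)/(n - m) = (-11 - (-5))/(4 - 2) = -6/2 = -3.0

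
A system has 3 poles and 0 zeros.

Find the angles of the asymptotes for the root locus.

n - m = 3 - 0 = 3. Angles: θk = (2k + 1)·180°/3 = 60°, 180°, 300°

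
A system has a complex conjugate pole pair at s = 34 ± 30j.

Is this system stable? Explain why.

Real part of poles is 34 (> 0, right half-plane). Unstable.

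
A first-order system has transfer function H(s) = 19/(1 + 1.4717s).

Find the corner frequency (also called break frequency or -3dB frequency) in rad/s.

Corner frequency = 1/τ = 1/1.4717 = 0.679 rad/s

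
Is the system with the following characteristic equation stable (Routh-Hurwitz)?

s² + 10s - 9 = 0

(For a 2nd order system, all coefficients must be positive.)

Coefficients: 1, 10, -9. c=-9 not positive, so system is unstable.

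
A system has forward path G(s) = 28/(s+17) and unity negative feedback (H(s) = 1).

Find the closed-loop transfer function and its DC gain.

T(s) = G/(1+GH) = [28/(s+17)] / [1 + 28/(s+17)] = 28/(s+17+28) = 28/(s+45). DC gain = 28/45 = 0.6222.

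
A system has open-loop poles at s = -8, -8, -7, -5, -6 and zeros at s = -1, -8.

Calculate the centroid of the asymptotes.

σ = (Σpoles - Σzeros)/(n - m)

σ = (Σpoles - Σzeros)/(n - m) = (-34 - (-9))/(5 - 2) = -25/3 = -8.33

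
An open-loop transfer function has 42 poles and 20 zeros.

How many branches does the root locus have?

Root locus has n branches where n = number of poles = 42.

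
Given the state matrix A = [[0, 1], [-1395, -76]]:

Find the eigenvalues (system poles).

det(A - λI) = λ² - (-76)λ + 1395 = (λ - (-31))(λ - (-45)). Eigenvalues: -31, -45.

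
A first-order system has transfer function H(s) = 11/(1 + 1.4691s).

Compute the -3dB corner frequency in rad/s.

Corner frequency = 1/τ = 1/1.4691 = 0.681 rad/s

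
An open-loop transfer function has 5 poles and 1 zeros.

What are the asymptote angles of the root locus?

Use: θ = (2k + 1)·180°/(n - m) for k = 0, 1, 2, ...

n - m = 5 - 1 = 4. Angles: θk = (2k + 1)·180°/4 = 45°, 135°, 225°, 315°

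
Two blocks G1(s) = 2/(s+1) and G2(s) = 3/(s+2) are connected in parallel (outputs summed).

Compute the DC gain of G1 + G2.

Parallel: G_eq = G1 + G2. DC gain = G1(0) + G2(0) = 2/1 + 3/2 = 2 + 1.5 = 3.5.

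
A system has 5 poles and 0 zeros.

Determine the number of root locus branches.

Root locus has n branches where n = number of poles = 5.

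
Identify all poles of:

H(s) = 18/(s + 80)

Pole is where denominator = 0: s + 80 = 0, so s = -80.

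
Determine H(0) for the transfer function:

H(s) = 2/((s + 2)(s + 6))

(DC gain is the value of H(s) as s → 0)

DC gain = H(0) = 2/(2 × 6) = 2/12 = 0.1667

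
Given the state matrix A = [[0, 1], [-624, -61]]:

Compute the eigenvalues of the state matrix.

det(A - λI) = λ² - (-61)λ + 624 = (λ - (-13))(λ - (-48)). Eigenvalues: -13, -48.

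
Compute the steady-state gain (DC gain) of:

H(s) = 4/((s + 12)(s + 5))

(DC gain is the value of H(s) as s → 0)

DC gain = H(0) = 4/(12 × 5) = 4/60 = 0.0667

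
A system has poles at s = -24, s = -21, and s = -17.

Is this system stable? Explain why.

All poles are in the left half-plane. System is stable.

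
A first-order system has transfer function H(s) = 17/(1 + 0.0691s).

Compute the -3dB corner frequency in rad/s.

Corner frequency = 1/τ = 1/0.0691 = 14.472 rad/s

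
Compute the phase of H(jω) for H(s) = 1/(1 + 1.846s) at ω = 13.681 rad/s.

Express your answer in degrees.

Phase = -arctan(ωτ) = -arctan(13.681 × 1.846) = -87.7°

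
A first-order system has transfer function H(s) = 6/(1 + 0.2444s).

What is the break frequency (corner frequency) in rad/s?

Corner frequency = 1/τ = 1/0.2444 = 4.092 rad/s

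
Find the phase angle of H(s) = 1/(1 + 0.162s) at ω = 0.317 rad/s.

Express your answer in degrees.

Phase = -arctan(ωτ) = -arctan(0.317 × 0.162) = -2.9°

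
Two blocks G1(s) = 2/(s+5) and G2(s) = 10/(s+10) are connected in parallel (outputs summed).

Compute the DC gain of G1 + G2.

Parallel: G_eq = G1 + G2. DC gain = G1(0) + G2(0) = 2/5 + 10/10 = 0.4 + 1 = 1.4.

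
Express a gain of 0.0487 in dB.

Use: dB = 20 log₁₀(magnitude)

dB = 20 log₁₀(0.0487) = -26.2 dB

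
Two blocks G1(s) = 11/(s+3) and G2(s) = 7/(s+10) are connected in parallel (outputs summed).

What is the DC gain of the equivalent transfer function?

Parallel: G_eq = G1 + G2. DC gain = G1(0) + G2(0) = 11/3 + 7/10 = 3.6667 + 0.7 = 4.3667.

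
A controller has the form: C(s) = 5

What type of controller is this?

This is a Proportional (P) controller.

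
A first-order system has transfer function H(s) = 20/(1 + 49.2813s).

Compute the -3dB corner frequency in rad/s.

Corner frequency = 1/τ = 1/49.2813 = 0.02 rad/s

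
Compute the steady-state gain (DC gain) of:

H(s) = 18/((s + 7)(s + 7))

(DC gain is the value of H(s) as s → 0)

DC gain = H(0) = 18/(7 × 7) = 18/49 = 0.3673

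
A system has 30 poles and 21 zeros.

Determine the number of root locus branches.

Root locus has n branches where n = number of poles = 30.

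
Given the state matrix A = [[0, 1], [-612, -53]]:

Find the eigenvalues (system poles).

det(A - λI) = λ² - (-53)λ + 612 = (λ - (-17))(λ - (-36)). Eigenvalues: -17, -36.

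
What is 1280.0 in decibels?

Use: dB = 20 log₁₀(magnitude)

dB = 20 log₁₀(1280.0) = 62.1 dB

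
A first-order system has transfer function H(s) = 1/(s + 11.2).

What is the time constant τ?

For H(s) = 1/(s + 1/τ), the pole is at -1/τ = -11.2, so τ = 1/11.2 = 0.0893 s.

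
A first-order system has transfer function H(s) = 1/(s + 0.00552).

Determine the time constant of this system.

For H(s) = 1/(s + 1/τ), the pole is at -1/τ = -0.00552, so τ = 1/0.00552 = 181.2 s.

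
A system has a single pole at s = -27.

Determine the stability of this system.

Pole at s = -27 is in the left half-plane. Stable.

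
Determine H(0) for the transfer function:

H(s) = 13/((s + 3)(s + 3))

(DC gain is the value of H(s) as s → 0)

DC gain = H(0) = 13/(3 × 3) = 13/9 = 1.4444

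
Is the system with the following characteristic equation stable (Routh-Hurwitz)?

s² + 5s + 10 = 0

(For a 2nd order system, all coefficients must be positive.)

Coefficients: 1, 5, 10. All positive, so system is stable.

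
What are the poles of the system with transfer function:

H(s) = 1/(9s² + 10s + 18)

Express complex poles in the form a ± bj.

Discriminant = 10² - 4×9×18 = 100 - 648 = -548 < 0, so the poles are a complex conjugate pair s = (-10 ± j√548)/(2×9). Real part = -10/(2×9) = -10/18 ≈ -0.5556; imaginary part = ±√548/(2×9) ≈ 1.3005. Poles: s = -0.5556 ± 1.3005j.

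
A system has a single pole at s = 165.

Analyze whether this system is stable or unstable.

Pole at s = 165 is in the right half-plane. Unstable.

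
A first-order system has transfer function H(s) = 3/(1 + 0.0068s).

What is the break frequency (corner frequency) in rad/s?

Corner frequency = 1/τ = 1/0.0068 = 147.059 rad/s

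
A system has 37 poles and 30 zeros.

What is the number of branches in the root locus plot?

Root locus has n branches where n = number of poles = 37.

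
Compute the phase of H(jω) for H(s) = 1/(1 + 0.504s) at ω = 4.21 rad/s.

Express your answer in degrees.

Phase = -arctan(ωτ) = -arctan(4.21 × 0.504) = -64.8°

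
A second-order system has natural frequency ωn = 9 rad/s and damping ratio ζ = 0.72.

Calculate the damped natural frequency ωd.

ωd = ωn√(1 - ζ²) = 9√(1 - 0.72²) = 6.25 rad/s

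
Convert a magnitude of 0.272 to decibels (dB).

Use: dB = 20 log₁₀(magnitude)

dB = 20 log₁₀(0.272) = -11.3 dB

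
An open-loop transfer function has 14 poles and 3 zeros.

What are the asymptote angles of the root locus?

n - m = 14 - 3 = 11. Angles: θk = (2k + 1)·180°/11 = 16.36°, 49.09°, 81.82°, 114.55°, 147.27°, 180°, 212.73°, 245.45°, 278.18°, 310.91°, 343.64°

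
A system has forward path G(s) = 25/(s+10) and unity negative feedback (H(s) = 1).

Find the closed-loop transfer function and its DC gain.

T(s) = G/(1+GH) = [25/(s+10)] / [1 + 25/(s+10)] = 25/(s+10+25) = 25/(s+35). DC gain = 25/35 = 0.7143.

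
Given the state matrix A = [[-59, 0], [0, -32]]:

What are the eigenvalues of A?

For diagonal matrix, eigenvalues are diagonal entries: λ₁ = -59, λ₂ = -32.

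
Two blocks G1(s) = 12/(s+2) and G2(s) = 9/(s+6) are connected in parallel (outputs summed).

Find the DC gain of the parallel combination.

Parallel: G_eq = G1 + G2. DC gain = G1(0) + G2(0) = 12/2 + 9/6 = 6 + 1.5 = 7.5.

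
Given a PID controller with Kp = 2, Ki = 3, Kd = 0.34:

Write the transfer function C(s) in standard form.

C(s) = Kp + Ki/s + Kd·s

Substituting values: C(s) = 2 + 3/s + 0.34s = (0.34s² + 2s + 3)/s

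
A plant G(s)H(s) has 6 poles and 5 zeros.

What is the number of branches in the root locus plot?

Root locus has n branches where n = number of poles = 6.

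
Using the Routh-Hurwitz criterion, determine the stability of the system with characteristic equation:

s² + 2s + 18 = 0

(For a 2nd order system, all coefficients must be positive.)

Coefficients: 1, 2, 18. All positive, so system is stable.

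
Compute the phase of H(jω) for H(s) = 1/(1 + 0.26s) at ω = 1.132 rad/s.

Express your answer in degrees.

Phase = -arctan(ωτ) = -arctan(1.132 × 0.26) = -16.4°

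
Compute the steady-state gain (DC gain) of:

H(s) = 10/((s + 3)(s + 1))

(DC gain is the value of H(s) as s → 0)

DC gain = H(0) = 10/(3 × 1) = 10/3 = 3.3333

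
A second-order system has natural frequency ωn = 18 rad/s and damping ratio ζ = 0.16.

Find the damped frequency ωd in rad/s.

ωd = ωn√(1 - ζ²) = 18√(1 - 0.16²) = 17.77 rad/s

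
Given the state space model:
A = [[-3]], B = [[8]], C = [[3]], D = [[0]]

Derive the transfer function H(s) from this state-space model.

(sI - A)⁻¹ = 1/(s + 3). H(s) = 3 × 8/(s + 3) + 0 = 24/(s + 3).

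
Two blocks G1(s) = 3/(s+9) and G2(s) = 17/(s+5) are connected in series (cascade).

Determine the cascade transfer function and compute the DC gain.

Series: multiply transfer functions. G_eq = 3/(s+9) × 17/(s+5) = 51/((s+9)(s+5)). DC gain = 51/(9×5) = 1.1333.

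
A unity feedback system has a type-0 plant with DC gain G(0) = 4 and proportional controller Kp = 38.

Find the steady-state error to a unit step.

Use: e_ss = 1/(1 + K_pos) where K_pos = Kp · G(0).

K_pos = Kp · G(0) = 38 × 4 = 152. e_ss = 1/(1 + 152) = 0.0065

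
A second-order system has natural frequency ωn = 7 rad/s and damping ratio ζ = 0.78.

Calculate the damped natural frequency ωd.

ωd = ωn√(1 - ζ²) = 7√(1 - 0.78²) = 4.38 rad/s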